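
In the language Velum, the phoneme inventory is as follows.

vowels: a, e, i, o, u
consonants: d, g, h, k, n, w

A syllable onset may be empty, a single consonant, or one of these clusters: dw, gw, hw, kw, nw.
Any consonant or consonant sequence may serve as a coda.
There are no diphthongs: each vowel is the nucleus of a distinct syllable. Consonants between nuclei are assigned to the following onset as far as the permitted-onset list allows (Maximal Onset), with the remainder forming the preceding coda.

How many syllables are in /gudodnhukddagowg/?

5

The vowels are u, o, u, a, o — 5 nuclei, so 5 syllables.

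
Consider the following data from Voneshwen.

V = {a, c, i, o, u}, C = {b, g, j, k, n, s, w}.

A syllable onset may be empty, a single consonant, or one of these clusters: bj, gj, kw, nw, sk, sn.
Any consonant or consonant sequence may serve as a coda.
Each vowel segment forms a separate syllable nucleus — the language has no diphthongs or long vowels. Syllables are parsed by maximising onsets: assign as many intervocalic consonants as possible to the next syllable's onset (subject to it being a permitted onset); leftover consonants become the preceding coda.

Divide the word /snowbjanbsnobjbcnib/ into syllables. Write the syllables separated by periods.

snow.bjanb.snobj.bc.nib

The vowels are o, a, o, c, i — 5 nuclei, so 5 syllables.
/o…a/ gap (V1→V2): /wbj/ — longest licit onset from the right is /bj/, leaving /w/ as coda.
/a…o/ gap (V2→V3): /nbsn/ — longest licit onset from the right is /sn/, leaving /nb/ as coda.
/o…c/ gap (V3→V4): /bjb/; trying suffixes from longest down, /b/ is the first permitted one, so coda /bj/ | onset /b/.
/c…i/ gap (V4→V5): /n/ is a single consonant, so it becomes the next onset.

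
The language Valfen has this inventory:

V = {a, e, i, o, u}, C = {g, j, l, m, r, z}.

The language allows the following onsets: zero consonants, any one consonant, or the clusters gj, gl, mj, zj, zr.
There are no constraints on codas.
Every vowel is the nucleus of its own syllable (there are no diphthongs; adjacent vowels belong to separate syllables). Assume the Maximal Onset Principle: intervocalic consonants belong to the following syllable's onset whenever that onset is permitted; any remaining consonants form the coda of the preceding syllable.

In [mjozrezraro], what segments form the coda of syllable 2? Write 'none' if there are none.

none

The vowels are o, e, a, o — 4 nuclei, so 4 syllables.
σ1/σ2 boundary: /zr/ — entire cluster is a permitted onset → onset /zr/, coda ∅.
σ2/σ3 boundary: /zr/ — entire cluster is a permitted onset → onset /zr/, coda ∅.
σ3/σ4 boundary: /r/ is a single consonant, so it becomes the next onset.
Syllabification: mjo.zre.zra.ro.
Syllable 2 is /zre/: onset /zr/, nucleus /e/, coda ∅.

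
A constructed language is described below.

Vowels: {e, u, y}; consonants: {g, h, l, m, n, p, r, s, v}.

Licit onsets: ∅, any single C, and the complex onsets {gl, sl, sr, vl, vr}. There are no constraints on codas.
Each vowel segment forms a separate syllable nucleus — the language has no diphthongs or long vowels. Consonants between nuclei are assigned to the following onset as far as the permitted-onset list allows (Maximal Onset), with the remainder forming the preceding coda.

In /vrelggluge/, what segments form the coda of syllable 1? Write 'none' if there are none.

lg

Vowels present: e, u, e; each is a nucleus, giving 3 syllables.
Between /e/ (V1) and /u/ (V2): /lggl/ — longest licit onset from the right is /gl/, leaving /lg/ as coda.
Between /u/ (V2) and /e/ (V3): /g/ is a single consonant, so it becomes the next onset.
Putting it together: vrelg.glu.ge.
Syllable 1 is /vrelg/: onset /vr/, nucleus /e/, coda /lg/.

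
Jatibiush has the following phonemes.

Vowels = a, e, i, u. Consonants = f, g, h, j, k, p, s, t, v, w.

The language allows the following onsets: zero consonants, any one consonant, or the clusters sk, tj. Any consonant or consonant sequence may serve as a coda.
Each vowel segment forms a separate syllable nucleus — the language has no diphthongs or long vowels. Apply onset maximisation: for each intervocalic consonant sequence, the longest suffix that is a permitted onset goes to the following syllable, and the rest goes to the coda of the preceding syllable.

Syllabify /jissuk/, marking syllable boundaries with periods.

The vowels are i, u — 2 nuclei, so 2 syllables.
V1 /i/ – V2 /u/: /ss/ splits as /s/ + /s/ (/s/ is the longest suffix that is a licit onset).

jis.suk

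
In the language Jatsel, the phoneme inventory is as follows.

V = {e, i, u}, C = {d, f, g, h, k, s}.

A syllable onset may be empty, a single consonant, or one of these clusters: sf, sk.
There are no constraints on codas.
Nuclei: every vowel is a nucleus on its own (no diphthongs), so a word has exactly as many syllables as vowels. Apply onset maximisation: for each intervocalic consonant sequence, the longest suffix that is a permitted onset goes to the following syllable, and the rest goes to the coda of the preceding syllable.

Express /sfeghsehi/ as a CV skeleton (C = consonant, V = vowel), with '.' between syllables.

Vowels present: e, e, i; each is a nucleus, giving 3 syllables.
/e…e/ gap (V1→V2): cluster /ghs/ — the longest permitted-onset suffix is /s/; onset = /s/, preceding coda = /gh/.
/e…i/ gap (V2→V3): /h/ → onset of the next syllable (single consonants are always licit onsets).
So the parse is sfegh.se.hi.
Mapping each syllable to C/V: /sfegh/ → CCVCC, /se/ → CV, /hi/ → CV.

CCVCC.CV.CV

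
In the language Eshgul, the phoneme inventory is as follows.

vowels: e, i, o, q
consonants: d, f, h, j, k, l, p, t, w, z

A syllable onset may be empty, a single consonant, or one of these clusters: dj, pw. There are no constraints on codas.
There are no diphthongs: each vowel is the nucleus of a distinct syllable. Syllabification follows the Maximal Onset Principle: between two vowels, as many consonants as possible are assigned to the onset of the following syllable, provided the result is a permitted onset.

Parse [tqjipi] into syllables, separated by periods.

The vowels are q, i, i — 3 nuclei, so 3 syllables.
/q…i/ gap (V1→V2): /j/ → onset of the next syllable (single consonants are always licit onsets).
/i…i/ gap (V2→V3): just /p/ — single C goes to the following onset.

tq.ji.pi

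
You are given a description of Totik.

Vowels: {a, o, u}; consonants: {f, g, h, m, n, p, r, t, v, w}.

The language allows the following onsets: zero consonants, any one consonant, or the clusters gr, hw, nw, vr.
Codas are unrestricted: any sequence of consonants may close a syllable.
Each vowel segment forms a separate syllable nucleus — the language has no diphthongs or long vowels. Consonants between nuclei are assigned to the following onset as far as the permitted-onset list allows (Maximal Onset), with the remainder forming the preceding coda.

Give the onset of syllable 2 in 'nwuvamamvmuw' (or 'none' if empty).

v

The vowels are u, a, a, u — 4 nuclei, so 4 syllables.
/u…a/ gap (V1→V2): /v/ → onset of the next syllable (single consonants are always licit onsets).
/a…a/ gap (V2→V3): just /m/ — single C goes to the following onset.
/a…u/ gap (V3→V4): /mvm/ — longest licit onset from the right is /m/, leaving /mv/ as coda.
So the parse is nwu.va.mamv.muw.
Syllable 2 is /va/: onset /v/, nucleus /a/, coda ∅.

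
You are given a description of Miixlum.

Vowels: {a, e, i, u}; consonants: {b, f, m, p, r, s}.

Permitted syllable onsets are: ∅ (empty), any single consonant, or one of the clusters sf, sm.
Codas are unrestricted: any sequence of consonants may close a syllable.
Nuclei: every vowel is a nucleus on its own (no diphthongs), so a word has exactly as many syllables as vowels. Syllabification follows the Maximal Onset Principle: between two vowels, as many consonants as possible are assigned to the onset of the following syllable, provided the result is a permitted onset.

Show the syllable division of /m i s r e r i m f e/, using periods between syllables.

Vowels present: i, e, i, e; each is a nucleus, giving 4 syllables.
σ1/σ2 boundary: /sr/ — longest licit onset from the right is /r/, leaving /s/ as coda.
σ2/σ3 boundary: just /r/ — single C goes to the following onset.
σ3/σ4 boundary: /mf/; trying suffixes from longest down, /f/ is the first permitted one, so coda /m/ | onset /f/.

mis.re.rim.fe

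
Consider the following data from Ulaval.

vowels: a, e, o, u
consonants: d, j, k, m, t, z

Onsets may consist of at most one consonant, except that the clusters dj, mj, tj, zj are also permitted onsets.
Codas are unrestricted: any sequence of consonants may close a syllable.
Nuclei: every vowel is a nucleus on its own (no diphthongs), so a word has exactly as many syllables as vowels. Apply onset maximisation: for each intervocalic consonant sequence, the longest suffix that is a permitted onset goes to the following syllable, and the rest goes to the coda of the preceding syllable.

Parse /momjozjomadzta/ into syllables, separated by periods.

mo.mjo.zjo.madz.ta

The vowels are o, o, o, a, a — 5 nuclei, so 5 syllables.
σ1/σ2 boundary: /mj/ — entire cluster is a permitted onset → onset /mj/, coda ∅.
σ2/σ3 boundary: /zj/ — entire cluster is a permitted onset → onset /zj/, coda ∅.
σ3/σ4 boundary: just /m/ — single C goes to the following onset.
σ4/σ5 boundary: cluster /dzt/ — the longest permitted-onset suffix is /t/; onset = /t/, preceding coda = /dz/.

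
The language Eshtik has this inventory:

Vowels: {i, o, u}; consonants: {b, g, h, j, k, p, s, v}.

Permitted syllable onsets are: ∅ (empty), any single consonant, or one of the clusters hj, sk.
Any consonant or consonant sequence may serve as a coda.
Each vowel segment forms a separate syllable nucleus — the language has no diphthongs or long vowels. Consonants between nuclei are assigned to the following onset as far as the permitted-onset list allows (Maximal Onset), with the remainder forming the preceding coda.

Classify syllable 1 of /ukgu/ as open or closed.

The vowels are u, u — 2 nuclei, so 2 syllables.
σ1/σ2 boundary: /kg/ splits as /k/ + /g/ (/g/ is the longest suffix that is a licit onset).
Putting it together: uk.gu.
Syllable 1 is /uk/ with coda /k/, so it is closed.

closed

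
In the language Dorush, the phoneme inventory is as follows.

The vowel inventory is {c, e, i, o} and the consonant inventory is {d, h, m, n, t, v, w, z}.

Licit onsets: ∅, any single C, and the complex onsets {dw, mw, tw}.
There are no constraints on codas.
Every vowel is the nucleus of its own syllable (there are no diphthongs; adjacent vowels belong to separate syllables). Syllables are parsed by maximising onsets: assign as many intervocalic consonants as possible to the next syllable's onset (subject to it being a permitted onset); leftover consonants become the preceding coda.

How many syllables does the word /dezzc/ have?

2

Vowels present: e, c; each is a nucleus, giving 2 syllables.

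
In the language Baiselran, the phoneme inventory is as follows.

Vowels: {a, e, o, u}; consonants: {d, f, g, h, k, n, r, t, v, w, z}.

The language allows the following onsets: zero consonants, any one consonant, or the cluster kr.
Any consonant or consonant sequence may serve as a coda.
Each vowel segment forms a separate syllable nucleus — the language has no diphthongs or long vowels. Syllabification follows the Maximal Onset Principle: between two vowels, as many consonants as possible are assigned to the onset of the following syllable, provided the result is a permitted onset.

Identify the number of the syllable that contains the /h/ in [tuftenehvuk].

3

Nuclei (vowels): u, e, e, u → 4 syllables.
V1 /u/ – V2 /e/: cluster /ft/ — the longest permitted-onset suffix is /t/; onset = /t/, preceding coda = /f/.
V2 /e/ – V3 /e/: /n/ is a single consonant, so it becomes the next onset.
V3 /e/ – V4 /u/: /hv/ — longest licit onset from the right is /v/, leaving /h/ as coda.
So the parse is tuf.te.neh.vuk.
The /h/ is in the coda of syllable 3 (/neh/).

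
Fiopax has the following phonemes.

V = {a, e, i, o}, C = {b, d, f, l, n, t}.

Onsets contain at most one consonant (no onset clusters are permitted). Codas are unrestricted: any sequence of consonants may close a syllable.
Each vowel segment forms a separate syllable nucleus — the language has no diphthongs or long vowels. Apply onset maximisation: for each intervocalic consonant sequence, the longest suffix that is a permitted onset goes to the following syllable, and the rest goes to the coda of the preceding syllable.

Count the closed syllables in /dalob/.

1

Vowels present: a, o; each is a nucleus, giving 2 syllables.
/a…o/ gap (V1→V2): /l/ → onset of the next syllable (single consonants are always licit onsets).
So the parse is da.lob.
Classifying each syllable: /da/ (open), /lob/ (closed).
Closed syllables: 1.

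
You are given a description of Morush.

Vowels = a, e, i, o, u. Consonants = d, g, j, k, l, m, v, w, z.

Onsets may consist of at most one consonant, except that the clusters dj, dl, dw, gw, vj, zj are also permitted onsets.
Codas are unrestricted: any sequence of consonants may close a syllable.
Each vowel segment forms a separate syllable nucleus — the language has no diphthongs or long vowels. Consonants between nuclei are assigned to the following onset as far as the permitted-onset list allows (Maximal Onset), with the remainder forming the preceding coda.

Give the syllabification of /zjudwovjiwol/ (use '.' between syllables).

Nuclei (vowels): u, o, i, o → 4 syllables.
/u…o/ gap (V1→V2): cluster /dw/ — /dw/ is itself a permitted onset, so the whole cluster goes right; preceding coda = ∅.
/o…i/ gap (V2→V3): /vj/ is a licit onset in full, so it all attaches to the next syllable.
/i…o/ gap (V3→V4): /w/ is a single consonant, so it becomes the next onset.

zju.dwo.vji.wol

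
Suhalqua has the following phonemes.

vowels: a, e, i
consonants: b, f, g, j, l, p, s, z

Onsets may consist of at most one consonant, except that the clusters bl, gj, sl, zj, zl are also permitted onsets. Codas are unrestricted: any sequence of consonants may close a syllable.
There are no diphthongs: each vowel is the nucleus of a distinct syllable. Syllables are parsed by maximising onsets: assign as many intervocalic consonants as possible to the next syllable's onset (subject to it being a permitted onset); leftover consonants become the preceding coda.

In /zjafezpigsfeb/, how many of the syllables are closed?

The vowels are a, e, i, e — 4 nuclei, so 4 syllables.
σ1/σ2 boundary: just /f/ — single C goes to the following onset.
σ2/σ3 boundary: /zp/; trying suffixes from longest down, /p/ is the first permitted one, so coda /z/ | onset /p/.
σ3/σ4 boundary: /gsf/ — longest licit onset from the right is /f/, leaving /gs/ as coda.
Syllabification: zja.fez.pigs.feb.
Classifying each syllable: /zja/ (open), /fez/ (closed), /pigs/ (closed), /feb/ (closed).
Closed syllables: 3.

3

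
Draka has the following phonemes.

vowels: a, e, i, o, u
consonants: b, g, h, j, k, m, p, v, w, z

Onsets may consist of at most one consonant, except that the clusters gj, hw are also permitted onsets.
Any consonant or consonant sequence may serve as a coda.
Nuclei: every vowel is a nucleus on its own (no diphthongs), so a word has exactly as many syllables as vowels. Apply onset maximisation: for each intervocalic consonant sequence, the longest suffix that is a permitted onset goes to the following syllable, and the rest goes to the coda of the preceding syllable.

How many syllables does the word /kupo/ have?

2

The vowels are u, o — 2 nuclei, so 2 syllables.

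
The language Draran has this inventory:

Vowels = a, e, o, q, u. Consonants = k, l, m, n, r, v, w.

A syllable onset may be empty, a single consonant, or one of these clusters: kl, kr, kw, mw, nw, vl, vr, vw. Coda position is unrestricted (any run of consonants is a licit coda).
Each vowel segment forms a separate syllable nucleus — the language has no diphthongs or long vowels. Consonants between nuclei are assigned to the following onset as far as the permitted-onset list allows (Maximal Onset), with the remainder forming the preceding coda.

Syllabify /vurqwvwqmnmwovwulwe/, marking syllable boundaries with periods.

vu.rqw.vwqmn.mwo.vwul.we

The vowels are u, q, q, o, u, e — 6 nuclei, so 6 syllables.
/u…q/ gap (V1→V2): /r/ → onset of the next syllable (single consonants are always licit onsets).
/q…q/ gap (V2→V3): /wvw/; trying suffixes from longest down, /vw/ is the first permitted one, so coda /w/ | onset /vw/.
/q…o/ gap (V3→V4): /mnmw/; trying suffixes from longest down, /mw/ is the first permitted one, so coda /mn/ | onset /mw/.
/o…u/ gap (V4→V5): /vw/ — entire cluster is a permitted onset → onset /vw/, coda ∅.
/u…e/ gap (V5→V6): cluster /lw/ — the longest permitted-onset suffix is /w/; onset = /w/, preceding coda = /l/.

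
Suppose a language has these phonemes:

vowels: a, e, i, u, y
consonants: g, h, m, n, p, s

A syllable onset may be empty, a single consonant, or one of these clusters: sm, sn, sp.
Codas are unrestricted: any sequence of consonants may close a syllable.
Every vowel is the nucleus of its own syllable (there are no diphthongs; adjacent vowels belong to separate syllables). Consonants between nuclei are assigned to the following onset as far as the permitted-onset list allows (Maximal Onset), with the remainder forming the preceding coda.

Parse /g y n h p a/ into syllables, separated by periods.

gynh.pa

The vowels are y, a — 2 nuclei, so 2 syllables.
V1 /y/ – V2 /a/: /nhp/; trying suffixes from longest down, /p/ is the first permitted one, so coda /nh/ | onset /p/.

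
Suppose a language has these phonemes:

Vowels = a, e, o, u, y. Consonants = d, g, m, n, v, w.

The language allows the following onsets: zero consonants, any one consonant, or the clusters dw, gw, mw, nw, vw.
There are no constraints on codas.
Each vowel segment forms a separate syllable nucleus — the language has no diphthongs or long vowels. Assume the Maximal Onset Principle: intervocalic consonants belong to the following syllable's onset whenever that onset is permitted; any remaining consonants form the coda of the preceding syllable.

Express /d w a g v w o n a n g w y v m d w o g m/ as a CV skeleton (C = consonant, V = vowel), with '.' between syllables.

Nuclei (vowels): a, o, a, y, o → 5 syllables.
V1 /a/ – V2 /o/: /gvw/ — longest licit onset from the right is /vw/, leaving /g/ as coda.
V2 /o/ – V3 /a/: /n/ is a single consonant, so it becomes the next onset.
V3 /a/ – V4 /y/: cluster /ngw/ — the longest permitted-onset suffix is /gw/; onset = /gw/, preceding coda = /n/.
V4 /y/ – V5 /o/: cluster /vmdw/ — the longest permitted-onset suffix is /dw/; onset = /dw/, preceding coda = /vm/.
Result: dwag.vwo.nan.gwyvm.dwogm.
Mapping each syllable to C/V: /dwag/ → CCVC, /vwo/ → CCV, /nan/ → CVC, /gwyvm/ → CCVCC, /dwogm/ → CCVCC.

CCVC.CCV.CVC.CCVCC.CCVCC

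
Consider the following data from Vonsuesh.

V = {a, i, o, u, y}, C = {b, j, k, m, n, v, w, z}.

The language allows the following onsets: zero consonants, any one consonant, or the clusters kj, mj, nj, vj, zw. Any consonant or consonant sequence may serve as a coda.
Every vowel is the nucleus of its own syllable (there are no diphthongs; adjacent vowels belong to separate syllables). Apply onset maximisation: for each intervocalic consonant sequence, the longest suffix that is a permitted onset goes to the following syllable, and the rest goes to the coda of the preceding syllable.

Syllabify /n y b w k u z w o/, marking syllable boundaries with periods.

Nuclei (vowels): y, u, o → 3 syllables.
/y…u/ gap (V1→V2): cluster /bwk/ — the longest permitted-onset suffix is /k/; onset = /k/, preceding coda = /bw/.
/u…o/ gap (V2→V3): /zw/ — entire cluster is a permitted onset → onset /zw/, coda ∅.

nybw.ku.zwo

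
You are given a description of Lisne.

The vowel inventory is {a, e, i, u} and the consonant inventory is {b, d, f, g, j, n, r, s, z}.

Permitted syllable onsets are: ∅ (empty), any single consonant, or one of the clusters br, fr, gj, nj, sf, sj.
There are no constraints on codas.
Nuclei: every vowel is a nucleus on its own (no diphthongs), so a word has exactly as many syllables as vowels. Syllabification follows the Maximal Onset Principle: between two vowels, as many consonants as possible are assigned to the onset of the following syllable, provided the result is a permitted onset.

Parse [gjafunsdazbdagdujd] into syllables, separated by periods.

gja.funs.dazb.dag.dujd

Vowels present: a, u, a, a, u; each is a nucleus, giving 5 syllables.
V1 /a/ – V2 /u/: /f/ is a single consonant, so it becomes the next onset.
V2 /u/ – V3 /a/: /nsd/ splits as /ns/ + /d/ (/d/ is the longest suffix that is a licit onset).
V3 /a/ – V4 /a/: /zbd/ — longest licit onset from the right is /d/, leaving /zb/ as coda.
V4 /a/ – V5 /u/: /gd/ splits as /g/ + /d/ (/d/ is the longest suffix that is a licit onset).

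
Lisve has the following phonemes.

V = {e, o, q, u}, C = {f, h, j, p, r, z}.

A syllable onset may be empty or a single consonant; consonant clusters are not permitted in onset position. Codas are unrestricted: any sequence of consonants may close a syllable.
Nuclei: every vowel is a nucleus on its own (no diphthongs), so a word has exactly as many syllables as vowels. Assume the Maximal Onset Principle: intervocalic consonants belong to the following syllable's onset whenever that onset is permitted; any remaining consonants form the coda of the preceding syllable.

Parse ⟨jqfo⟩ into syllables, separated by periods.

jq.fo

Nuclei (vowels): q, o → 2 syllables.
V1 /q/ – V2 /o/: just /f/ — single C goes to the following onset.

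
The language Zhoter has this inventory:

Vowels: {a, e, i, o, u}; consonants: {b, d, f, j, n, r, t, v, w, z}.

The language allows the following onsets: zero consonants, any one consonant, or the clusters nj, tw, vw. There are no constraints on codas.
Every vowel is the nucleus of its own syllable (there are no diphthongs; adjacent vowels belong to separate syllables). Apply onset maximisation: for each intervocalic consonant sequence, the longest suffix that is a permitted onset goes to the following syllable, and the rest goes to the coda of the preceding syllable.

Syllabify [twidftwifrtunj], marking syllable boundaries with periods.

twidf.twifr.tunj

Vowels present: i, i, u; each is a nucleus, giving 3 syllables.
Between /i/ (V1) and /i/ (V2): /dftw/ splits as /df/ + /tw/ (/tw/ is the longest suffix that is a licit onset).
Between /i/ (V2) and /u/ (V3): cluster /frt/ — the longest permitted-onset suffix is /t/; onset = /t/, preceding coda = /fr/.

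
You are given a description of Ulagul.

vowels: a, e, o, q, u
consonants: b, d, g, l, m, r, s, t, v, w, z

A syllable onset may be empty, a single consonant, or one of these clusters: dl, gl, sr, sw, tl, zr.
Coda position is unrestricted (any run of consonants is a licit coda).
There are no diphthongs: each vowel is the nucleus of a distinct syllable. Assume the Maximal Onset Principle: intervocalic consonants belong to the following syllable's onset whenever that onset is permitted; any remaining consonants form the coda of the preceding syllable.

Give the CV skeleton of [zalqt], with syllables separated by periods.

Vowels present: a, q; each is a nucleus, giving 2 syllables.
σ1/σ2 boundary: just /l/ — single C goes to the following onset.
Syllabification: za.lqt.
Mapping each syllable to C/V: /za/ → CV, /lqt/ → CVC.

CV.CVC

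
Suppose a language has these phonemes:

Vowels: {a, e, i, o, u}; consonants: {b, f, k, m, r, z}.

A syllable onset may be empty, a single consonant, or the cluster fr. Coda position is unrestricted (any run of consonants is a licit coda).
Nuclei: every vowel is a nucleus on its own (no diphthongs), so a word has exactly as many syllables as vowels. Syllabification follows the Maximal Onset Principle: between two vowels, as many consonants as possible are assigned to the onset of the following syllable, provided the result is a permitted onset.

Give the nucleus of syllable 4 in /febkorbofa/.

a

Nuclei (vowels): e, o, o, a → 4 syllables.
The fourth nucleus (vowel 4 from the left) is /a/.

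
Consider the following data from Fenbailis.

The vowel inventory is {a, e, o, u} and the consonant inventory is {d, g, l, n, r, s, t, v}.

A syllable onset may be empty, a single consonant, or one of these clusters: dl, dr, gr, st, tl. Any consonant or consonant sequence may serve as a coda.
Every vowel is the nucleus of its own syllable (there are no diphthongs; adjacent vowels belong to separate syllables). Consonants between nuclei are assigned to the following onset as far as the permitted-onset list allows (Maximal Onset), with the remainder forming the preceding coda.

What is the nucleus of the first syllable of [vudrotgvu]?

u

Vowels present: u, o, u; each is a nucleus, giving 3 syllables.
The first nucleus (vowel 1 from the left) is /u/.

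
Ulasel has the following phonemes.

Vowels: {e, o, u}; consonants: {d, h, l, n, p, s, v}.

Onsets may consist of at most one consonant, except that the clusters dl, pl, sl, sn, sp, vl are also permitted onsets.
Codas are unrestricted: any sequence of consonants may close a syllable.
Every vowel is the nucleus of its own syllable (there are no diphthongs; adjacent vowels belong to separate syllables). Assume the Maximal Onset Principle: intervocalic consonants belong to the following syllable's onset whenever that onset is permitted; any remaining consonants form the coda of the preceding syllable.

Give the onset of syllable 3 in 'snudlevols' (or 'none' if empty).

v

Vowels present: u, e, o; each is a nucleus, giving 3 syllables.
V1 /u/ – V2 /e/: cluster /dl/ — /dl/ is itself a permitted onset, so the whole cluster goes right; preceding coda = ∅.
V2 /e/ – V3 /o/: /v/ → onset of the next syllable (single consonants are always licit onsets).
Putting it together: snu.dle.vols.
Syllable 3 is /vols/: onset /v/, nucleus /o/, coda /ls/.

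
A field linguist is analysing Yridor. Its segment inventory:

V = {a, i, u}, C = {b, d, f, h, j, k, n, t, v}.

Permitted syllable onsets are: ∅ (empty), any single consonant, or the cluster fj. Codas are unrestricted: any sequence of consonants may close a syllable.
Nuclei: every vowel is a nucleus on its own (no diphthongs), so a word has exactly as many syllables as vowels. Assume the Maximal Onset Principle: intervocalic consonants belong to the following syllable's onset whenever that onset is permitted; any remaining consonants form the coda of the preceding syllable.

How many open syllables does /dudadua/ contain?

4

Vowels present: u, a, u, a; each is a nucleus, giving 4 syllables.
Between /u/ (V1) and /a/ (V2): /d/ → onset of the next syllable (single consonants are always licit onsets).
Between /a/ (V2) and /u/ (V3): /d/ is a single consonant, so it becomes the next onset.
Between /u/ (V3) and /a/ (V4): no consonants, so the boundary falls immediately after /u/.
Result: du.da.du.a.
Classifying each syllable: /du/ (open), /da/ (open), /du/ (open), /a/ (open).
Open syllables: 4.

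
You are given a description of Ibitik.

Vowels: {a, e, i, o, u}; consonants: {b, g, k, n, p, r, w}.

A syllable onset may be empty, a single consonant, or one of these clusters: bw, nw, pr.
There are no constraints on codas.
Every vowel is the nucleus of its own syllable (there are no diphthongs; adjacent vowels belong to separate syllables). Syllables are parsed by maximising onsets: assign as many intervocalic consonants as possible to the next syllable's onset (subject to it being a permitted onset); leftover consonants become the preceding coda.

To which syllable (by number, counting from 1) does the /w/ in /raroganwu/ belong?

4

The vowels are a, o, a, u — 4 nuclei, so 4 syllables.
/a…o/ gap (V1→V2): /r/ is a single consonant, so it becomes the next onset.
/o…a/ gap (V2→V3): /g/ is a single consonant, so it becomes the next onset.
/a…u/ gap (V3→V4): /nw/ is a licit onset in full, so it all attaches to the next syllable.
So the parse is ra.ro.ga.nwu.
The /w/ is in the onset of syllable 4 (/nwu/).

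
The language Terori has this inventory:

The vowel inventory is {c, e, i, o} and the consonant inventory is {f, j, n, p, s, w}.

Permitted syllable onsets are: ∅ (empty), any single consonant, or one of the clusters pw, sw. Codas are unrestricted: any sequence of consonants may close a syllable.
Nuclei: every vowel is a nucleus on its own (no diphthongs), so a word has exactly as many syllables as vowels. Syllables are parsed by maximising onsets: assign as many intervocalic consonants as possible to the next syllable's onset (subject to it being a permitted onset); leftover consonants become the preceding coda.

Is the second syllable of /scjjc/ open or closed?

Vowels present: c, c; each is a nucleus, giving 2 syllables.
/c…c/ gap (V1→V2): /jj/ — longest licit onset from the right is /j/, leaving /j/ as coda.
Syllabification: scj.jc.
Syllable 2 is /jc/; it ends in its nucleus with no coda, so it is open.

open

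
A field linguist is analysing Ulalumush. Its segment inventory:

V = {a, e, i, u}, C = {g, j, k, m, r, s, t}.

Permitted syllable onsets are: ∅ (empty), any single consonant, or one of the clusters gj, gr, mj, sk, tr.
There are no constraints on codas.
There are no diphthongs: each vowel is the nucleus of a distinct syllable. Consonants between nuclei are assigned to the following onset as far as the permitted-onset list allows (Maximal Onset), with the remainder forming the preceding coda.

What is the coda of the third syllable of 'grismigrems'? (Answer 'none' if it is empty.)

Nuclei (vowels): i, i, e → 3 syllables.
Between /i/ (V1) and /i/ (V2): /sm/; trying suffixes from longest down, /m/ is the first permitted one, so coda /s/ | onset /m/.
Between /i/ (V2) and /e/ (V3): cluster /gr/ — /gr/ is itself a permitted onset, so the whole cluster goes right; preceding coda = ∅.
Putting it together: gris.mi.grems.
Syllable 3 is /grems/: onset /gr/, nucleus /e/, coda /ms/.

ms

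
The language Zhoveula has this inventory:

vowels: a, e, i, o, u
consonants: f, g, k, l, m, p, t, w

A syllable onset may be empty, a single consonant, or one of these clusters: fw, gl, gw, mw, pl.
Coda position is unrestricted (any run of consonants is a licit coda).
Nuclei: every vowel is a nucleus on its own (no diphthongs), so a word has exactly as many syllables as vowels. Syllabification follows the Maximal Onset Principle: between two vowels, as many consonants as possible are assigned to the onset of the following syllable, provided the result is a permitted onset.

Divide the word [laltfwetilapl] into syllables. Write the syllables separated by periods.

Nuclei (vowels): a, e, i, a → 4 syllables.
σ1/σ2 boundary: /ltfw/ — longest licit onset from the right is /fw/, leaving /lt/ as coda.
σ2/σ3 boundary: just /t/ — single C goes to the following onset.
σ3/σ4 boundary: /l/ is a single consonant, so it becomes the next onset.

lalt.fwe.ti.lapl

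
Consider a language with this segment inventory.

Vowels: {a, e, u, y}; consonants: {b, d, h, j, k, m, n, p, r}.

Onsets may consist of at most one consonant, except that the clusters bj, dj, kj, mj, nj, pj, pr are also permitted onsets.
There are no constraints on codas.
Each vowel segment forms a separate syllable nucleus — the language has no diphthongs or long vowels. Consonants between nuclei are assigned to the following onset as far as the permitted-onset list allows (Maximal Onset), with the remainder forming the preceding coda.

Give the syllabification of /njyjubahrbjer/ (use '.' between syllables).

njy.ju.bahr.bjer

Nuclei (vowels): y, u, a, e → 4 syllables.
/y…u/ gap (V1→V2): /j/ → onset of the next syllable (single consonants are always licit onsets).
/u…a/ gap (V2→V3): /b/ → onset of the next syllable (single consonants are always licit onsets).
/a…e/ gap (V3→V4): cluster /hrbj/ — the longest permitted-onset suffix is /bj/; onset = /bj/, preceding coda = /hr/.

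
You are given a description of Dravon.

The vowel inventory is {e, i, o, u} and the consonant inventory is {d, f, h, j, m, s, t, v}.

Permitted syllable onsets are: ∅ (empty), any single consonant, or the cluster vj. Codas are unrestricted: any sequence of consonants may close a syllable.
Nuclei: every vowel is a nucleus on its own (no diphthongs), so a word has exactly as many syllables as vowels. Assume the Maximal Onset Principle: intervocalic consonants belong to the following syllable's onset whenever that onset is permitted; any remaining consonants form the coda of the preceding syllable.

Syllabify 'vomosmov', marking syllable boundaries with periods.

Vowels present: o, o, o; each is a nucleus, giving 3 syllables.
V1 /o/ – V2 /o/: /m/ → onset of the next syllable (single consonants are always licit onsets).
V2 /o/ – V3 /o/: /sm/; trying suffixes from longest down, /m/ is the first permitted one, so coda /s/ | onset /m/.

vo.mos.mov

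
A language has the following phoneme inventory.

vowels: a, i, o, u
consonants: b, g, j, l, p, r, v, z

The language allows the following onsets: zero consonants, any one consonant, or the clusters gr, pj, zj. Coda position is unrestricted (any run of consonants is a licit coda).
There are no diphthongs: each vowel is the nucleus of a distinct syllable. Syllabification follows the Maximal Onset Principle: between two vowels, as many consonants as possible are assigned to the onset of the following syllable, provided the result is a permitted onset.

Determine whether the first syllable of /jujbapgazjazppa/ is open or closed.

closed

The vowels are u, a, a, a, a — 5 nuclei, so 5 syllables.
V1 /u/ – V2 /a/: /jb/ splits as /j/ + /b/ (/b/ is the longest suffix that is a licit onset).
V2 /a/ – V3 /a/: /pg/; trying suffixes from longest down, /g/ is the first permitted one, so coda /p/ | onset /g/.
V3 /a/ – V4 /a/: cluster /zj/ — /zj/ is itself a permitted onset, so the whole cluster goes right; preceding coda = ∅.
V4 /a/ – V5 /a/: cluster /zpp/ — the longest permitted-onset suffix is /p/; onset = /p/, preceding coda = /zp/.
Syllabification: juj.bap.ga.zjazp.pa.
Syllable 1 is /juj/ with coda /j/, so it is closed.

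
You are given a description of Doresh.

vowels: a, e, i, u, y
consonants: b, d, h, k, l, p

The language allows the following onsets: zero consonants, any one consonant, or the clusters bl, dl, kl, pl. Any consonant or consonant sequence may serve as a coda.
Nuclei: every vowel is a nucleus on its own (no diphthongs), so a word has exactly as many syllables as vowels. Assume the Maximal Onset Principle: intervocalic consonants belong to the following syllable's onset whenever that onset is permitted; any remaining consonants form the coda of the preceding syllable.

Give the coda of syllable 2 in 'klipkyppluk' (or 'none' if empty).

p

The vowels are i, y, u — 3 nuclei, so 3 syllables.
V1 /i/ – V2 /y/: /pk/; trying suffixes from longest down, /k/ is the first permitted one, so coda /p/ | onset /k/.
V2 /y/ – V3 /u/: cluster /ppl/ — the longest permitted-onset suffix is /pl/; onset = /pl/, preceding coda = /p/.
Result: klip.kyp.pluk.
Syllable 2 is /kyp/: onset /k/, nucleus /y/, coda /p/.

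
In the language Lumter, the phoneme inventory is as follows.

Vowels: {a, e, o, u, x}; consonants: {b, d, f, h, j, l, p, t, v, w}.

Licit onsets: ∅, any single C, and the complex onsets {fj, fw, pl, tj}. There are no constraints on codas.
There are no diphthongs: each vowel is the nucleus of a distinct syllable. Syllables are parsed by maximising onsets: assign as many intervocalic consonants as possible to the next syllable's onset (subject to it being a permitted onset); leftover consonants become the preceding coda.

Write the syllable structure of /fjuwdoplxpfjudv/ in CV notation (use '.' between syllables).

Vowels present: u, o, x, u; each is a nucleus, giving 4 syllables.
/u…o/ gap (V1→V2): /wd/; trying suffixes from longest down, /d/ is the first permitted one, so coda /w/ | onset /d/.
/o…x/ gap (V2→V3): /pl/ — entire cluster is a permitted onset → onset /pl/, coda ∅.
/x…u/ gap (V3→V4): cluster /pfj/ — the longest permitted-onset suffix is /fj/; onset = /fj/, preceding coda = /p/.
So the parse is fjuw.do.plxp.fjudv.
Mapping each syllable to C/V: /fjuw/ → CCVC, /do/ → CV, /plxp/ → CCVC, /fjudv/ → CCVCC.

CCVC.CV.CCVC.CCVCC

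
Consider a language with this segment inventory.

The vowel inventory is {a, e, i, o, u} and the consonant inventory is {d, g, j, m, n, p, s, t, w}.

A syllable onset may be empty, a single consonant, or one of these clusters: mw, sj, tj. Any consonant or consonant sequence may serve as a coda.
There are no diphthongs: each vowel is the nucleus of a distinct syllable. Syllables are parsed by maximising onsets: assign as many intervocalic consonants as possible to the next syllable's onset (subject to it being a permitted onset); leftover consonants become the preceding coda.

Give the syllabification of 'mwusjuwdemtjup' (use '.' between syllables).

The vowels are u, u, e, u — 4 nuclei, so 4 syllables.
/u…u/ gap (V1→V2): cluster /sj/ — /sj/ is itself a permitted onset, so the whole cluster goes right; preceding coda = ∅.
/u…e/ gap (V2→V3): /wd/ — longest licit onset from the right is /d/, leaving /w/ as coda.
/e…u/ gap (V3→V4): /mtj/ — longest licit onset from the right is /tj/, leaving /m/ as coda.

mwu.sjuw.dem.tjup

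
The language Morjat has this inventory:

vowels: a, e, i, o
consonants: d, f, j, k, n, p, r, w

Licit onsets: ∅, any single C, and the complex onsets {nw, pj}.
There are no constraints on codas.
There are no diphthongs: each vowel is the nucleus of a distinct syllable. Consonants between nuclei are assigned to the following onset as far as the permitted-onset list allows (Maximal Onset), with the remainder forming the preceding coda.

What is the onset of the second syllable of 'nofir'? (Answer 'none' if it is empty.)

Vowels present: o, i; each is a nucleus, giving 2 syllables.
Between /o/ (V1) and /i/ (V2): just /f/ — single C goes to the following onset.
Syllabification: no.fir.
Syllable 2 is /fir/: onset /f/, nucleus /i/, coda /r/.

f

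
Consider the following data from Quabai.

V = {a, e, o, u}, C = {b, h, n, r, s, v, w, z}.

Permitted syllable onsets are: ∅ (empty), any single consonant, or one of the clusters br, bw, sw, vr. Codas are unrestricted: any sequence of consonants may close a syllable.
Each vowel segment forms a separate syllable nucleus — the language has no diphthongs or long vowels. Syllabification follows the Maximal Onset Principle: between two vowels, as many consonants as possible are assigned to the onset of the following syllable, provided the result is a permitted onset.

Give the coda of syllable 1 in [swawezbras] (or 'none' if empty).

Nuclei (vowels): a, e, a → 3 syllables.
σ1/σ2 boundary: /w/ is a single consonant, so it becomes the next onset.
σ2/σ3 boundary: cluster /zbr/ — the longest permitted-onset suffix is /br/; onset = /br/, preceding coda = /z/.
Putting it together: swa.wez.bras.
Syllable 1 is /swa/: onset /sw/, nucleus /a/, coda ∅.

none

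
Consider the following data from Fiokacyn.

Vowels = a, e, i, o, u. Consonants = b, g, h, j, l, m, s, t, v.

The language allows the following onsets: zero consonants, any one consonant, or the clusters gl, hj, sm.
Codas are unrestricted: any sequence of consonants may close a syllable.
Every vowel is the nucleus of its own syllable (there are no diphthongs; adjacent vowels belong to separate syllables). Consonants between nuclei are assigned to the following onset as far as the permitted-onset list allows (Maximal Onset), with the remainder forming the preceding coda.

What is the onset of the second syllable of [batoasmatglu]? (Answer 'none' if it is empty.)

t

Nuclei (vowels): a, o, a, a, u → 5 syllables.
Between /a/ (V1) and /o/ (V2): just /t/ — single C goes to the following onset.
Between /o/ (V2) and /a/ (V3): no consonants, so the boundary falls immediately after /o/.
Between /a/ (V3) and /a/ (V4): cluster /sm/ — /sm/ is itself a permitted onset, so the whole cluster goes right; preceding coda = ∅.
Between /a/ (V4) and /u/ (V5): /tgl/ splits as /t/ + /gl/ (/gl/ is the longest suffix that is a licit onset).
So the parse is ba.to.a.smat.glu.
Syllable 2 is /to/: onset /t/, nucleus /o/, coda ∅.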